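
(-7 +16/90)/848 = -307/38160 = -0.01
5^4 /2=625 /2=312.50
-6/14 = -0.43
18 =18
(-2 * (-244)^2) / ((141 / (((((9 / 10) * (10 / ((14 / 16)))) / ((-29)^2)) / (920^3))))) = -11163 / 841618765750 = -0.00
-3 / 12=-1 / 4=-0.25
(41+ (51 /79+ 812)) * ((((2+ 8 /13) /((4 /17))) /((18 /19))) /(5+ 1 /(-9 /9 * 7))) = 76238659 /36972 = 2062.06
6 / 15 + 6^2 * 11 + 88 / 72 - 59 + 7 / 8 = 122219 / 360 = 339.50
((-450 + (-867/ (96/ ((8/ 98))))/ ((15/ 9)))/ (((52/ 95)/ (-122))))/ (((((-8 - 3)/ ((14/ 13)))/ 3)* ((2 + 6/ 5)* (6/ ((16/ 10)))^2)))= -341080951/ 520520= -655.27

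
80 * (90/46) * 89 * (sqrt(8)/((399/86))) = 18369600 * sqrt(2)/3059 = 8492.49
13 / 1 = 13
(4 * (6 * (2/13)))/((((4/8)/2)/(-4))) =-768/13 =-59.08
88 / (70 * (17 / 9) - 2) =198 / 293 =0.68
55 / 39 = 1.41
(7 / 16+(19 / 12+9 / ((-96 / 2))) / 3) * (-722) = -23465 / 36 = -651.81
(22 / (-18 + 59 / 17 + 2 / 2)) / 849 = -187 / 97635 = -0.00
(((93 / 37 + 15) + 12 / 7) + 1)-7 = 3426 / 259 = 13.23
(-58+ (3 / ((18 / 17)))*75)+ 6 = 321 / 2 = 160.50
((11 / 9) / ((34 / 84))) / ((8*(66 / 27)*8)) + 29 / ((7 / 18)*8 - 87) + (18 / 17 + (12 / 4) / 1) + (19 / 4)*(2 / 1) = 13.23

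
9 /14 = 0.64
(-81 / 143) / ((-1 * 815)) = 81 / 116545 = 0.00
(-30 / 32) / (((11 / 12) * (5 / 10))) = -45 / 22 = -2.05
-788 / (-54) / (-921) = -0.02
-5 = -5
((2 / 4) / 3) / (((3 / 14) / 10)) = 70 / 9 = 7.78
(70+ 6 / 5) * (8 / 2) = 1424 / 5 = 284.80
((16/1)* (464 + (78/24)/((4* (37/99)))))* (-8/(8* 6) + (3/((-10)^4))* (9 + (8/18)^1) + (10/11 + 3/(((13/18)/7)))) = 282459650809/1269840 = 222437.20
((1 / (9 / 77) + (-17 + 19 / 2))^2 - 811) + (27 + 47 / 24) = -506041 / 648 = -780.93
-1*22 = -22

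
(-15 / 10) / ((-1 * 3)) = 1 / 2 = 0.50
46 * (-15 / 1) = -690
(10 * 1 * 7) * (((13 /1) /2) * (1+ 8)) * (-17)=-69615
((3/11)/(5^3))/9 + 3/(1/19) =235126/4125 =57.00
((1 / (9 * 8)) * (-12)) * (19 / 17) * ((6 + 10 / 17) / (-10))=532 / 4335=0.12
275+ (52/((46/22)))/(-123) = 777403/2829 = 274.80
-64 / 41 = -1.56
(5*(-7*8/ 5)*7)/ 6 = -196/ 3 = -65.33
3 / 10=0.30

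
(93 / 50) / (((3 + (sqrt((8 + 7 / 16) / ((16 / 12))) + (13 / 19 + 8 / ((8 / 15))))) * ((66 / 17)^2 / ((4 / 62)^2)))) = 12475552 / 445584759675 -1251948 * sqrt(5) / 742641266125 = 0.00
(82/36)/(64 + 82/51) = 697/20076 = 0.03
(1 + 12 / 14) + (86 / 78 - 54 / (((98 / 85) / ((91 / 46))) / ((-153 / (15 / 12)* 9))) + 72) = 91623182 / 897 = 102144.02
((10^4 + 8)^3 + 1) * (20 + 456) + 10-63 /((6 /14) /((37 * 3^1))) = 477143314147881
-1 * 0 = 0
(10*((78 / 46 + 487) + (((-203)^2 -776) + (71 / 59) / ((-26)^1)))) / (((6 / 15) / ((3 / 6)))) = 36094940825 / 70564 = 511520.62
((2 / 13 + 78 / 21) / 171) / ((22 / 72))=128 / 1729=0.07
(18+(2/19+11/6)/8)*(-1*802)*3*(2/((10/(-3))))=20014311/760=26334.62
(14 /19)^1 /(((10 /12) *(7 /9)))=108 /95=1.14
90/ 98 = 0.92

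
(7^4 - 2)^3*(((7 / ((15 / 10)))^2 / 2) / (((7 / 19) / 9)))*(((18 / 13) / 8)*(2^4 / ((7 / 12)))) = 226651233698784 / 13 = 17434710284521.85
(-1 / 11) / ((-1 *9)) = 0.01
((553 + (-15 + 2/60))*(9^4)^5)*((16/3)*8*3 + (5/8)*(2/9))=33527434037763132456112179/40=838185850944078311402804.50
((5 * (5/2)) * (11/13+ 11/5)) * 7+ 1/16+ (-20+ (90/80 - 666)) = -87001/208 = -418.27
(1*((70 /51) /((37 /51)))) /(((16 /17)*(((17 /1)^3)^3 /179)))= 6265 /2064824202536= 0.00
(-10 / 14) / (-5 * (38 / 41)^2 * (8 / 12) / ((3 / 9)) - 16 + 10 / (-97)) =815285 / 28184814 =0.03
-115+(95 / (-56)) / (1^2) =-6535 / 56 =-116.70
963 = 963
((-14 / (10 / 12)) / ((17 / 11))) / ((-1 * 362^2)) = 231 / 2784685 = 0.00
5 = 5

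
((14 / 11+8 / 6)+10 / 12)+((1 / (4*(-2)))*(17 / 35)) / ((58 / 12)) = 459127 / 133980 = 3.43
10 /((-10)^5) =-1 /10000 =-0.00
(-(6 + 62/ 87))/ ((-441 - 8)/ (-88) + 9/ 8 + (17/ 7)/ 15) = -449680/ 428011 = -1.05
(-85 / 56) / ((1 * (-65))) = 17 / 728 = 0.02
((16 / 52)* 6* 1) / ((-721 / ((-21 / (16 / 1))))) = 9 / 2678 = 0.00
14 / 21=2 / 3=0.67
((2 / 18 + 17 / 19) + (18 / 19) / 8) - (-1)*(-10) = -6071 / 684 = -8.88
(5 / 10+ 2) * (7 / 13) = 35 / 26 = 1.35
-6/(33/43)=-86/11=-7.82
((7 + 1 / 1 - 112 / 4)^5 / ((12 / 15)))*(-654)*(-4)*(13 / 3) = -45344000000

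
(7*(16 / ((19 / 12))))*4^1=5376 / 19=282.95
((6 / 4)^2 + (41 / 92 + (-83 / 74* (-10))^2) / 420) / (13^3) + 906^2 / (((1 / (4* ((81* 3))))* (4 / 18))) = 59608440094817233567 / 16602465360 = 3590336664.00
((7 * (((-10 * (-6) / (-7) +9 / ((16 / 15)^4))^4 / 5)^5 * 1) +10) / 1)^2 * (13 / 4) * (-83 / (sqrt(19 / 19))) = -1258256482880948734483392993230676034863222806684501152361590157900514264587454356066336422622530481498913929769245962757561190590061352529406258322377694602632143394604818762576528930321471708273972540892622779495345548439471308975 / 2371279445557741732782945645528737283753757615811681203221771051628910866156181507969135740010150124606327921097629362745658320736627886700877357686580014679492588762224174554833606876325321045702357568238535400397870722973696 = -530623.45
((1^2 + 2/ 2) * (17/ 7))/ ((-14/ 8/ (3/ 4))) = -102/ 49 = -2.08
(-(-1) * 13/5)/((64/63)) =819/320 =2.56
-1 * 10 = -10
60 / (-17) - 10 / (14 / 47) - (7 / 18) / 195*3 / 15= -77484083 / 2088450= -37.10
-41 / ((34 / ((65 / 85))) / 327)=-174291 / 578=-301.54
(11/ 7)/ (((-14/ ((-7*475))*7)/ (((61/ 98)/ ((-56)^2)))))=318725/ 30118144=0.01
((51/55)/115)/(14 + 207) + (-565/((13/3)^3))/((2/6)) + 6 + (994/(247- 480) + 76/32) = -433129596477/25902190600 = -16.72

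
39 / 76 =0.51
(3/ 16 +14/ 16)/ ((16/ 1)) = 17/ 256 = 0.07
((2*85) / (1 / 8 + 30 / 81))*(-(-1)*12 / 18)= 24480 / 107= 228.79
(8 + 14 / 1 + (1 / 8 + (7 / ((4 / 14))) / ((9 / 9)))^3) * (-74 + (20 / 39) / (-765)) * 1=-1690439973497 / 1527552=-1106633.34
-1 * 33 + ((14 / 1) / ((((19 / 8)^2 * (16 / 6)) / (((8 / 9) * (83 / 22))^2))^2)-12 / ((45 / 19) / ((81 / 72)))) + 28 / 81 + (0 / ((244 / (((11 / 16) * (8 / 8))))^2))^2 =-424632846887923 / 13909536957690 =-30.53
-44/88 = -1/2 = -0.50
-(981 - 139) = -842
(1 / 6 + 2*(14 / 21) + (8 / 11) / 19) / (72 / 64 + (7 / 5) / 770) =1.37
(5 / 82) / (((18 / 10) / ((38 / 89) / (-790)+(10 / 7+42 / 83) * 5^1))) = 987800305 / 3014738118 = 0.33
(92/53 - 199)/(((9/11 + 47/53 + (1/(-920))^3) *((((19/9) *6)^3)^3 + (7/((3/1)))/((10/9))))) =-17626719635395200000/1278798846230760131211273191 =-0.00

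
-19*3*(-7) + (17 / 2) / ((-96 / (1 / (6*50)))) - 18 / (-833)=19145361839 / 47980800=399.02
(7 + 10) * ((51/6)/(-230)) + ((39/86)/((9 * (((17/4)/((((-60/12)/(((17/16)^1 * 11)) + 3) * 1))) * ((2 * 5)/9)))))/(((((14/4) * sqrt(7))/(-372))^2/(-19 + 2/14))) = -11472318092299/13725124420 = -835.86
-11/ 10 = -1.10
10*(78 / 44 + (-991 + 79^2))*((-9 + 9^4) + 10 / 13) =49211526270 / 143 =344136547.34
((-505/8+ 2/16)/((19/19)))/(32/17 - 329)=0.19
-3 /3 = -1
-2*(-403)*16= 12896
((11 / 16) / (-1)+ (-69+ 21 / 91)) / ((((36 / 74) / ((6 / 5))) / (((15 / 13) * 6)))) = -1603617 / 1352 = -1186.11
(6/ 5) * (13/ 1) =78/ 5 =15.60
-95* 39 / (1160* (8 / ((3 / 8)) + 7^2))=-2223 / 48952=-0.05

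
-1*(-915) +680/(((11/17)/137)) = 1593785/11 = 144889.55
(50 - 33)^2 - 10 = 279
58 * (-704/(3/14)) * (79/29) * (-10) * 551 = 8580436480/3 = 2860145493.33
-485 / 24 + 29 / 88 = -656 / 33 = -19.88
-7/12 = -0.58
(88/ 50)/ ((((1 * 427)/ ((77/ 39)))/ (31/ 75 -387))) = -14033096/ 4460625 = -3.15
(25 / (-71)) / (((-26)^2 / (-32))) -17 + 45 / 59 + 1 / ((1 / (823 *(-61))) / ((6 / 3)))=-71093007288 / 707941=-100422.22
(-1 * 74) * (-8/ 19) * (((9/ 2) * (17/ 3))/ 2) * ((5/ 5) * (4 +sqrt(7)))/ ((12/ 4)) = 2516 * sqrt(7)/ 19 +10064/ 19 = 880.04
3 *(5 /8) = 1.88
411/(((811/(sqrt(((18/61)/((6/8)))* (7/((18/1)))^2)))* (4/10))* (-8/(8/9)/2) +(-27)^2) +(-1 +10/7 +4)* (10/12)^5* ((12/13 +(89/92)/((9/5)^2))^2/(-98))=-3888745* sqrt(366)/1067192037 -1437448133543650479725/40382713379779097693184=-0.11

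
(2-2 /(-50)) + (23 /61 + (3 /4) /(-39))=190147 /79300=2.40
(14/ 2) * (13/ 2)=91/ 2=45.50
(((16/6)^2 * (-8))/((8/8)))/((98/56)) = -2048/63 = -32.51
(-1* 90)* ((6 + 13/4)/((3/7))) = -3885/2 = -1942.50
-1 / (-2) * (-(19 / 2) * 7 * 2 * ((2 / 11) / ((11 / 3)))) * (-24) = 9576 / 121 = 79.14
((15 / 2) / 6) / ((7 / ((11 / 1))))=55 / 28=1.96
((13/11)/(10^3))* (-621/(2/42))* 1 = -169533/11000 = -15.41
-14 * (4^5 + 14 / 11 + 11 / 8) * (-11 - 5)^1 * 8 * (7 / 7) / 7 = 2891040 / 11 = 262821.82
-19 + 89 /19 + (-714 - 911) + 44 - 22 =-30729 /19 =-1617.32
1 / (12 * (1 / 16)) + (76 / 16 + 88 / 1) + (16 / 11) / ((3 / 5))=12739 / 132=96.51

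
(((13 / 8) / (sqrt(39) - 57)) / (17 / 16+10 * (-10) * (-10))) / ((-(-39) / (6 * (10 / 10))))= -2 / 451005 - 2 * sqrt(39) / 25707285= -0.00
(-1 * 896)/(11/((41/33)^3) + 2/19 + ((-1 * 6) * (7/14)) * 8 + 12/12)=586655552/11234901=52.22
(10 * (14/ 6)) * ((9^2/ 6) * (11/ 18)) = 385/ 2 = 192.50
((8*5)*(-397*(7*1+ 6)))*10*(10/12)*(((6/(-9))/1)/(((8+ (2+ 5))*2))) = 1032200/27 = 38229.63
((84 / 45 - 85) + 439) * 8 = 42704 / 15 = 2846.93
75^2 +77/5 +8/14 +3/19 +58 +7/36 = 5699.32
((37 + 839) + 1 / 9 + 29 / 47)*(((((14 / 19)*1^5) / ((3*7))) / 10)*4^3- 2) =-187653136 / 120555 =-1556.58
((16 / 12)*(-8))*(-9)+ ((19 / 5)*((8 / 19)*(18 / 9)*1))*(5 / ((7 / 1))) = 688 / 7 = 98.29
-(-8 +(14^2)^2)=-38408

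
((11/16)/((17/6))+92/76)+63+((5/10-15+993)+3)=2702743/2584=1045.95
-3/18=-1/6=-0.17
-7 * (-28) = 196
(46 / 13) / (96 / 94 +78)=1081 / 24141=0.04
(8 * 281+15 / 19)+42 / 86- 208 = 1667724 / 817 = 2041.28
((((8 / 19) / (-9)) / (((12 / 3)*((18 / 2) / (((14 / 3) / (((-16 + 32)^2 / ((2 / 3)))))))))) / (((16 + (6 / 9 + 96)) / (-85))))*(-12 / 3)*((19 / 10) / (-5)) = 119 / 6570720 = 0.00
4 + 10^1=14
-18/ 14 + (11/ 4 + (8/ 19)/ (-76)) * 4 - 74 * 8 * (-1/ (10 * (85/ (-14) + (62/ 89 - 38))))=5686352668/ 682858575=8.33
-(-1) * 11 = 11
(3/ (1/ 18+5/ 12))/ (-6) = -18/ 17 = -1.06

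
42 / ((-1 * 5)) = -8.40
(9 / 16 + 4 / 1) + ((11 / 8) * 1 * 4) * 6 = 601 / 16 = 37.56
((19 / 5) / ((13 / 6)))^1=114 / 65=1.75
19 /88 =0.22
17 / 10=1.70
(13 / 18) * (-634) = -4121 / 9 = -457.89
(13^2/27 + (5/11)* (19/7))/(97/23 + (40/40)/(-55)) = 895735/501984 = 1.78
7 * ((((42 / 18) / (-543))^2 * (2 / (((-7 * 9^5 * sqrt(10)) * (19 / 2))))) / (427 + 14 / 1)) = -2 * sqrt(10) / 133974094534695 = -0.00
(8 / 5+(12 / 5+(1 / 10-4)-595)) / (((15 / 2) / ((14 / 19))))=-27762 / 475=-58.45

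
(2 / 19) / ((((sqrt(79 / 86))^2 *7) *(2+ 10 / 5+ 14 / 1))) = 86 / 94563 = 0.00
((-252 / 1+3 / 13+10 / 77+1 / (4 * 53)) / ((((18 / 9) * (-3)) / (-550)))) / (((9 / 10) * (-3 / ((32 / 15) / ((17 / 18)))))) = 42719912800 / 2213757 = 19297.47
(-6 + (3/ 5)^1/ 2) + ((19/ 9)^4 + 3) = 17.16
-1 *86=-86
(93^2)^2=74805201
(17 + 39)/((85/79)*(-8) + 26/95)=-6.72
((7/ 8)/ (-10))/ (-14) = 1/ 160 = 0.01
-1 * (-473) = 473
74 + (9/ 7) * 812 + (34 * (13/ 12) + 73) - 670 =557.83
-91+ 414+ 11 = 334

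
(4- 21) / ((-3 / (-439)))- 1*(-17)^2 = -8330 / 3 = -2776.67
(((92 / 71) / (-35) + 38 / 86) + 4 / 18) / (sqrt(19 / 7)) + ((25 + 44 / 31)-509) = -14960 / 31 + 31739 *sqrt(133) / 961695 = -482.20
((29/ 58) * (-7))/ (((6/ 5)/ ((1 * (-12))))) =35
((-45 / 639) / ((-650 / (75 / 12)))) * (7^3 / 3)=1715 / 22152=0.08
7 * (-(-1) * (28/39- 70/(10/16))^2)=86685.86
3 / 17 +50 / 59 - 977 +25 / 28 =-27384237 / 28084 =-975.08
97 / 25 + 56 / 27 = 4019 / 675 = 5.95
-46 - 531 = -577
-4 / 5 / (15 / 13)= -52 / 75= -0.69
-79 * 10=-790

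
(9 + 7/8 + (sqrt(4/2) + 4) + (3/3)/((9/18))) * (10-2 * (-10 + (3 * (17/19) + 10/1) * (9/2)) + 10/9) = -1435.81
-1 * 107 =-107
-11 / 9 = -1.22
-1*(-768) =768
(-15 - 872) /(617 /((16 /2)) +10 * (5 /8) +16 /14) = -49672 /4733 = -10.49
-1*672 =-672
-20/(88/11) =-5/2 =-2.50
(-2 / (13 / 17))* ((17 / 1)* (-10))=5780 / 13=444.62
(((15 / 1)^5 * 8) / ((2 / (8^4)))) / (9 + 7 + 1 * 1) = 12441600000 / 17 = 731858823.53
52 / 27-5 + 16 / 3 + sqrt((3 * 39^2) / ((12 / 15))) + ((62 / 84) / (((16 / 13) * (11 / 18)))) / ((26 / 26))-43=-1322557 / 33264 + 39 * sqrt(15) / 2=35.76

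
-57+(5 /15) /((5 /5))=-170 /3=-56.67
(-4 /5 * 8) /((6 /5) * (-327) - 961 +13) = 16 /3351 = 0.00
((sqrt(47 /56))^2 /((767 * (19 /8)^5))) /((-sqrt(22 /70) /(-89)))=17133568 * sqrt(385) /146235930841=0.00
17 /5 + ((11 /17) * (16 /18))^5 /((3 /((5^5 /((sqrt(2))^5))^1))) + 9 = 2061452800000 * sqrt(2) /251523407979 + 62 /5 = 23.99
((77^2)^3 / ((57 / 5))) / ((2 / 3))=1042111900445 / 38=27423997380.13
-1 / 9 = -0.11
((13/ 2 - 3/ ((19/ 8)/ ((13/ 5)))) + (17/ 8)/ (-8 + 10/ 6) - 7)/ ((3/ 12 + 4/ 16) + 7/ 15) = -9393/ 2204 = -4.26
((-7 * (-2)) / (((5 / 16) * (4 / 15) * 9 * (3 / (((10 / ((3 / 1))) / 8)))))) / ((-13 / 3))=-70 / 117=-0.60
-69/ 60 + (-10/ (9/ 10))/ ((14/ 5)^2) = -22643/ 8820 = -2.57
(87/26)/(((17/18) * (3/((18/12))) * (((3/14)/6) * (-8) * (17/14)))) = -38367/7514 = -5.11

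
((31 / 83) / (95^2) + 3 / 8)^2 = 5051134885729 / 35911254760000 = 0.14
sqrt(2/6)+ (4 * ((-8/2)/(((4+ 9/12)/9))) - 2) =-614/19+ sqrt(3)/3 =-31.74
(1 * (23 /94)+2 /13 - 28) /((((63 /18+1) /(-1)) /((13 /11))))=11243 /1551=7.25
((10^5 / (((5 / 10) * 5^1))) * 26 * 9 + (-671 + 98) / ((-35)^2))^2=131469142859964328329 / 1500625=87609591243624.71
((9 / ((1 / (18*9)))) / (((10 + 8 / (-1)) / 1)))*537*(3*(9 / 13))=10569771 / 13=813059.31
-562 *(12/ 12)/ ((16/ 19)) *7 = -37373/ 8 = -4671.62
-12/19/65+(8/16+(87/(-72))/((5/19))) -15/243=-666331/160056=-4.16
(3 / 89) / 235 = 3 / 20915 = 0.00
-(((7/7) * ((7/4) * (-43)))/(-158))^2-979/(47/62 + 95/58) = -175868302429/430179648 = -408.83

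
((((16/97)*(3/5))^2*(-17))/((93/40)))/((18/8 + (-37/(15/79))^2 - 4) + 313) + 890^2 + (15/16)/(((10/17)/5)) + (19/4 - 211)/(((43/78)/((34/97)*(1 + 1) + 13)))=10883066103914284875995/13828862259925664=786982.03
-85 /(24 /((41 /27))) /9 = -3485 /5832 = -0.60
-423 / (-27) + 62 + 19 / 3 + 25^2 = 709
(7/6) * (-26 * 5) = -455/3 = -151.67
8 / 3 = 2.67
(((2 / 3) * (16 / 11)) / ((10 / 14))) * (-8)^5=-7340032 / 165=-44485.04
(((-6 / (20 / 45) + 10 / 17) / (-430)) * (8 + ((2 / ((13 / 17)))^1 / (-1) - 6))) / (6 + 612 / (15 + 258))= -3073 / 1370625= -0.00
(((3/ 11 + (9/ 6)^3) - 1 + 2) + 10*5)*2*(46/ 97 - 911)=-424735689/ 4268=-99516.33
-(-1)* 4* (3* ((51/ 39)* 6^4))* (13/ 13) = 264384/ 13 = 20337.23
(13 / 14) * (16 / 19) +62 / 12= 5.95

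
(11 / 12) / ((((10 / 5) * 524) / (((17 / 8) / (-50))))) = -187 / 5030400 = -0.00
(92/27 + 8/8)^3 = 1685159/19683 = 85.61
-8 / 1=-8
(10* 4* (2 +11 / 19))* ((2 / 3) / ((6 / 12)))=7840 / 57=137.54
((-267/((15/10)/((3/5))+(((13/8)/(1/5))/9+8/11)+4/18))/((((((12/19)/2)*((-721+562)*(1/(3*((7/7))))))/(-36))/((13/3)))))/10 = -5803512/101495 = -57.18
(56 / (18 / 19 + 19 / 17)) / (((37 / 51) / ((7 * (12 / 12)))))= 6457416 / 24679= 261.66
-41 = -41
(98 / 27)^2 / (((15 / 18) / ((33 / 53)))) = 211288 / 21465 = 9.84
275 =275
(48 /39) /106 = 8 /689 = 0.01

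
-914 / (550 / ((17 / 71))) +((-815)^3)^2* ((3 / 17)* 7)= 120158912675361565883552 / 331925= 362006214281423712.84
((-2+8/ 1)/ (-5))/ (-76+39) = 6/ 185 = 0.03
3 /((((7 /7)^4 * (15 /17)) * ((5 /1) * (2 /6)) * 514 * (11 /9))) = 459 /141350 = 0.00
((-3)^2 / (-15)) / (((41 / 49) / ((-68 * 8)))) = 79968 / 205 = 390.09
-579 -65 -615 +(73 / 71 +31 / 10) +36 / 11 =-9774989 / 7810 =-1251.60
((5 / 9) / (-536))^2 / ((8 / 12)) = 25 / 15513984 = 0.00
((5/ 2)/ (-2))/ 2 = -5/ 8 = -0.62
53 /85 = 0.62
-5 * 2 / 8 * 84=-105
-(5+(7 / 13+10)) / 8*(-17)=1717 / 52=33.02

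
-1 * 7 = -7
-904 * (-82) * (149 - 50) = 7338672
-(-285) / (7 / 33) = 9405 / 7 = 1343.57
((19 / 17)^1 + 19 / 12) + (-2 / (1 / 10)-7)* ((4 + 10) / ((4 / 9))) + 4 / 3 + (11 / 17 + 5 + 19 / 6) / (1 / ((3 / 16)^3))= -353622319 / 417792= -846.41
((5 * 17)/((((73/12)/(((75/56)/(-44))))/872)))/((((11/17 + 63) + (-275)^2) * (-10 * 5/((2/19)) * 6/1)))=472515/274838041786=0.00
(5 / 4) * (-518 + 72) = -1115 / 2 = -557.50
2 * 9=18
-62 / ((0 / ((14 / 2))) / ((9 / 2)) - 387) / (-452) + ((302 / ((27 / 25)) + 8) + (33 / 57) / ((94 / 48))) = 67463886139 / 234310698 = 287.92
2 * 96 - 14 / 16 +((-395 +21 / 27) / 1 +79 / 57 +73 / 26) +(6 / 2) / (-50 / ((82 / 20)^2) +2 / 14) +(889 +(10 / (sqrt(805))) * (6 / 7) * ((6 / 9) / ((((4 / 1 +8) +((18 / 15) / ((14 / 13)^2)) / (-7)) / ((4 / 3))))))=2240 * sqrt(805) / 2805057 +31406574257 / 45580392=689.06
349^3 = 42508549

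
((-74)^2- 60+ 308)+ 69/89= 509505/89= 5724.78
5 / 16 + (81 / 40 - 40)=-3013 / 80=-37.66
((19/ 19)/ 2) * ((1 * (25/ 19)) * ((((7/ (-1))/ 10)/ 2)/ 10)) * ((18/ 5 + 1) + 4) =-301/ 1520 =-0.20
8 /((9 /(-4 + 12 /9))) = -64 /27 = -2.37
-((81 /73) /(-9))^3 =729 /389017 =0.00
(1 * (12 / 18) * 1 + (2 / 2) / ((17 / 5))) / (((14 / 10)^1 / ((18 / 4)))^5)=61509375 / 186592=329.65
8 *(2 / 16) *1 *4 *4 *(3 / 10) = 24 / 5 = 4.80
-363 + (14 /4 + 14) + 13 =-665 /2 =-332.50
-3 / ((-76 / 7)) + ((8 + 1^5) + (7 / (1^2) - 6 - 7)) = 249 / 76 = 3.28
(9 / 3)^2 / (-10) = -9 / 10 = -0.90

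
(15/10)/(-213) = -1/142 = -0.01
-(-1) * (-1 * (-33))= 33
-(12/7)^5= -248832/16807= -14.81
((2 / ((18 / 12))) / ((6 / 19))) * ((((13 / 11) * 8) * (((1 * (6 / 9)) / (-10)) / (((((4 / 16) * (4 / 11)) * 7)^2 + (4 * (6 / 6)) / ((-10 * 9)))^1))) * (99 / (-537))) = 36784 / 27029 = 1.36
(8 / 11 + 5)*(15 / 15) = 63 / 11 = 5.73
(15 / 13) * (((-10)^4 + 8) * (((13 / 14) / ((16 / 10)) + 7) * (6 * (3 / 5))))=28676673 / 91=315128.27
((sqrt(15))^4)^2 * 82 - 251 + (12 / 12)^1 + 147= 4151147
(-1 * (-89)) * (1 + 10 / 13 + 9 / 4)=18601 / 52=357.71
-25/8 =-3.12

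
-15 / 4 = -3.75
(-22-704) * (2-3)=726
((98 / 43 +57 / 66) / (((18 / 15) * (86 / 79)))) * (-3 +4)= 391445 / 162712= 2.41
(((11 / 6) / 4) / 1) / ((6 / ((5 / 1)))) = 55 / 144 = 0.38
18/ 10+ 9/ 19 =216/ 95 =2.27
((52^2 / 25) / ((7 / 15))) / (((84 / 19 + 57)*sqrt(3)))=51376*sqrt(3) / 40845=2.18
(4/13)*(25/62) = 50/403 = 0.12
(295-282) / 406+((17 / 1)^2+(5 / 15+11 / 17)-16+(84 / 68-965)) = -14282011 / 20706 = -689.75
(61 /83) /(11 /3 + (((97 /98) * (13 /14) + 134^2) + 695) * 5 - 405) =251076 /31722982381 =0.00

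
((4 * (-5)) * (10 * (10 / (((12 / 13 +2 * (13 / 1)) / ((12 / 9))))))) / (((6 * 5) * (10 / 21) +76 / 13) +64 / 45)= -50700 / 11033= -4.60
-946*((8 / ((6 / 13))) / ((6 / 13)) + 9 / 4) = -677809 / 18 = -37656.06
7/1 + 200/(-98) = 243/49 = 4.96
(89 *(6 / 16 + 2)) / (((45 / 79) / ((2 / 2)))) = 133589 / 360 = 371.08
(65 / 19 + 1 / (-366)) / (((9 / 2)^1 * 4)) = 23771 / 125172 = 0.19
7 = 7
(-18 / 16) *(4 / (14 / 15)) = -135 / 28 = -4.82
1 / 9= 0.11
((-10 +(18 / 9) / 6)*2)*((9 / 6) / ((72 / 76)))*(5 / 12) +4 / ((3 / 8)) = -451 / 216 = -2.09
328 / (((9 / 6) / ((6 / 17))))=1312 / 17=77.18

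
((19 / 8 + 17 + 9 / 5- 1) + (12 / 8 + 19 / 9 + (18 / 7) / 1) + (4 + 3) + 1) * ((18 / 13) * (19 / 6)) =1645039 / 10920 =150.64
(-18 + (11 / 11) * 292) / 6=137 / 3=45.67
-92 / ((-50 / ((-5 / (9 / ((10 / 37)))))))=-92 / 333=-0.28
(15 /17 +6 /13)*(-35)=-10395 /221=-47.04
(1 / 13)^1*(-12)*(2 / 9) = -8 / 39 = -0.21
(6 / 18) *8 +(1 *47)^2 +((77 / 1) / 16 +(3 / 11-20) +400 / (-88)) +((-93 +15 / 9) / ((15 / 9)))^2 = 68577253 / 13200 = 5195.25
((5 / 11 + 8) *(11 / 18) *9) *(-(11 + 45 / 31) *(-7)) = 4053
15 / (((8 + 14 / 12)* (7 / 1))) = 18 / 77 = 0.23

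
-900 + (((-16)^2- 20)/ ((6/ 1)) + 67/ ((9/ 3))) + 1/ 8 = -20117/ 24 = -838.21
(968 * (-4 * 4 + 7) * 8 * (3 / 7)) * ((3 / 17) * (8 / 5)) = -5018112 / 595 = -8433.80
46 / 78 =23 / 39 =0.59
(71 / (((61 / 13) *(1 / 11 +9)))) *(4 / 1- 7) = -30459 / 6100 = -4.99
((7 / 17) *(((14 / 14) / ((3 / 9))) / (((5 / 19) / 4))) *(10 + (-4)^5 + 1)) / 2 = -808374 / 85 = -9510.28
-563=-563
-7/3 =-2.33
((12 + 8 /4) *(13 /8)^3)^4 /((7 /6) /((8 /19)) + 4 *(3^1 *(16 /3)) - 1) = 23973729591032949 /121064390656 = 198024.62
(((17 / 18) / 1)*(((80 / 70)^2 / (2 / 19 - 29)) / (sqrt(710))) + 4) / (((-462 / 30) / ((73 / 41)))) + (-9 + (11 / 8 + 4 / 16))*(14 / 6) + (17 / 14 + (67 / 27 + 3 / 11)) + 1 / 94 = -438815999 / 32049864 + 377264*sqrt(710) / 54268006023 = -13.69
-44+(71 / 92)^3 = -33904361 / 778688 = -43.54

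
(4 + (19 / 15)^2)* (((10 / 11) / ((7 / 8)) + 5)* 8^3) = 20014592 / 1155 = 17328.65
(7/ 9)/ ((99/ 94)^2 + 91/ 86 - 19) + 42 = 2414851082/ 57559779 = 41.95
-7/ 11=-0.64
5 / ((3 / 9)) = 15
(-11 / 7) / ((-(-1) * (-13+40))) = -11 / 189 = -0.06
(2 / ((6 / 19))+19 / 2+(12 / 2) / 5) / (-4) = -511 / 120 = -4.26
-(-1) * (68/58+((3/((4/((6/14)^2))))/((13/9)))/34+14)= 38125127/2512328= 15.18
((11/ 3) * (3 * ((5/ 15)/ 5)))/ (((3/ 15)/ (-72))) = -264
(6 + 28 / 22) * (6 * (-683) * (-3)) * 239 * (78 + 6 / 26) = 1671729522.80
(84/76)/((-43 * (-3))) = 7/817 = 0.01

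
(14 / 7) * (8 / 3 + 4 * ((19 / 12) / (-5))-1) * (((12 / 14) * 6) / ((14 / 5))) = 72 / 49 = 1.47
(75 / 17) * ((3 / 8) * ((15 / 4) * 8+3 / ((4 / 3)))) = 29025 / 544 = 53.35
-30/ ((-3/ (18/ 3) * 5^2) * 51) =4/ 85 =0.05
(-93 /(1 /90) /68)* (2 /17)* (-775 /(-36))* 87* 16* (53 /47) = -6646756500 /13583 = -489343.78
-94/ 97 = -0.97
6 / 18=1 / 3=0.33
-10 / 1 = -10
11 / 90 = 0.12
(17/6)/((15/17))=289/90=3.21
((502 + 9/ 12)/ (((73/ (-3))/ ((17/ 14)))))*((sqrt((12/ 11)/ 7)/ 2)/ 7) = -102561*sqrt(231)/ 2203432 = -0.71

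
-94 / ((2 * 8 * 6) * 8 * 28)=-47 / 10752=-0.00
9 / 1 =9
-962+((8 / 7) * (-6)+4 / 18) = -61024 / 63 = -968.63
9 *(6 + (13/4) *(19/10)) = 4383/40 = 109.58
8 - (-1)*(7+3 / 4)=63 / 4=15.75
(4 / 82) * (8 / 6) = 8 / 123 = 0.07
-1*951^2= -904401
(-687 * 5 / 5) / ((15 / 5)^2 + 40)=-687 / 49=-14.02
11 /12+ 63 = 767 /12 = 63.92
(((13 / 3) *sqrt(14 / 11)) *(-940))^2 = 2090597600 / 99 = 21117147.47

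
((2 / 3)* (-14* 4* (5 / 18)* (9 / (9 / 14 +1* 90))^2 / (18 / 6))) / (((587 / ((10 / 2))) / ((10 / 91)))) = -0.00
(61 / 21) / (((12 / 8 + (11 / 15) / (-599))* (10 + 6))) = 182695 / 1508248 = 0.12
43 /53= 0.81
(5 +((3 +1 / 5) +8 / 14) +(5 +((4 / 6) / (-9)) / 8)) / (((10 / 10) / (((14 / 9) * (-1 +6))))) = 52021 / 486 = 107.04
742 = 742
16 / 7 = 2.29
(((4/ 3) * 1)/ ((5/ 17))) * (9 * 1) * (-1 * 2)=-408/ 5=-81.60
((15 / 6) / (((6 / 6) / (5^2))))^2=15625 / 4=3906.25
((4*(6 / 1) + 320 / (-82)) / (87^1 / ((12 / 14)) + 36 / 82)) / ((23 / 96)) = 158208 / 192257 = 0.82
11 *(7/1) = 77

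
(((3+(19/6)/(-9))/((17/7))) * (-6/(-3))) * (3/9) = 1001/1377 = 0.73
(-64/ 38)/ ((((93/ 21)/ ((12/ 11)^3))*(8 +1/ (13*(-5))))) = -8386560/ 135624907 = -0.06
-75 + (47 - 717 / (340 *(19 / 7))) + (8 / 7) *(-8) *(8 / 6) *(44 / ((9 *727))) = -28.86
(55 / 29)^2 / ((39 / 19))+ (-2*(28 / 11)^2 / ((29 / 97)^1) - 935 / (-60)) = -412883413 / 15874716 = -26.01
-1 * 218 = -218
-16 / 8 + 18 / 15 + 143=711 / 5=142.20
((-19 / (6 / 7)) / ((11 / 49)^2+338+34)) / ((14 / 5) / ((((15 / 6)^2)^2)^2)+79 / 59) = -36798138671875 / 828127263143898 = -0.04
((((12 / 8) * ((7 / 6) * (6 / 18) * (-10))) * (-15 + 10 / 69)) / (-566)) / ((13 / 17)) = -609875 / 3046212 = -0.20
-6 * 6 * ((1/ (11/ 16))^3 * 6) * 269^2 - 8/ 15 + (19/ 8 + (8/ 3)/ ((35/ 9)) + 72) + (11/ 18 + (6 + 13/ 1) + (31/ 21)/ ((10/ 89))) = -48099353.05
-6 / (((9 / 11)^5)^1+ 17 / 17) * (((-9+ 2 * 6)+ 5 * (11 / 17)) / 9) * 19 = -162178357 / 2806275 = -57.79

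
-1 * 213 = -213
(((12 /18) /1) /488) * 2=1 /366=0.00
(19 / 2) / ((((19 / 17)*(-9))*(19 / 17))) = -289 / 342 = -0.85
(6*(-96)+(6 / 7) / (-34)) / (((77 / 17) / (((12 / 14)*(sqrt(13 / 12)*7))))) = -68547*sqrt(39) / 539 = -794.20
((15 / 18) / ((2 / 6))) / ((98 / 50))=125 / 98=1.28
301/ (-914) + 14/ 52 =-357/ 5941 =-0.06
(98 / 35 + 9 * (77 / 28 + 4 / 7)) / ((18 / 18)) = 32.69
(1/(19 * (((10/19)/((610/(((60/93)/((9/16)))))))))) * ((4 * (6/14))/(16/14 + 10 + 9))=17019/3760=4.53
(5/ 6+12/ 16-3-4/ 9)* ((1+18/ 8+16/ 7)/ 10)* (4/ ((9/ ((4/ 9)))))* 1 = -0.20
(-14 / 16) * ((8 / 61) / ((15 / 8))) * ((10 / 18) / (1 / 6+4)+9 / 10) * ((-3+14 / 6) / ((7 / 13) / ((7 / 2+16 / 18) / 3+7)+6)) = 1289197 / 185411025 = 0.01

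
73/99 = 0.74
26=26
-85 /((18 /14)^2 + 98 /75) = -312375 /10877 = -28.72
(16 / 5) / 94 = 0.03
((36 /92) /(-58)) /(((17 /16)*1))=-72 /11339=-0.01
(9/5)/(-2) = -9/10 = -0.90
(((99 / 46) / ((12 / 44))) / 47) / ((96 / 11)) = 1331 / 69184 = 0.02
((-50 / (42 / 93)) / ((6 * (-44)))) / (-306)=-775 / 565488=-0.00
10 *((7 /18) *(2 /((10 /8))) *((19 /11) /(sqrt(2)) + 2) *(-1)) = -20.04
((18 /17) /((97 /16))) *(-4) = -1152 /1649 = -0.70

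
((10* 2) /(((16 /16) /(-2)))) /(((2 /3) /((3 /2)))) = -90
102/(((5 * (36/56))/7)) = 3332/15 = 222.13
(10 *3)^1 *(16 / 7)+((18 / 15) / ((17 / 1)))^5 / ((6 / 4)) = 2129785536288 / 31059371875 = 68.57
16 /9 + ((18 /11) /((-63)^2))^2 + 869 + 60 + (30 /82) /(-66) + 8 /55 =8981682292991 /9648202410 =930.92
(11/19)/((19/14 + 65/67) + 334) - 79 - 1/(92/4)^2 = -250496834578/3170839225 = -79.00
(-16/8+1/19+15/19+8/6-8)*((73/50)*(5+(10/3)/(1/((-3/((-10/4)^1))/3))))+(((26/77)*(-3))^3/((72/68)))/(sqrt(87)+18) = -72.39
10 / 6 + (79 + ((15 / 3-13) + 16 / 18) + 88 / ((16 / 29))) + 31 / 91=382303 / 1638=233.40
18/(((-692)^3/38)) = -171/82843472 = -0.00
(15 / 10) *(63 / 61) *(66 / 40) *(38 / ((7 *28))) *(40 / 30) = 5643 / 8540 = 0.66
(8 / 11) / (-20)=-2 / 55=-0.04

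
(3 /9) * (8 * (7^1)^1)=56 /3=18.67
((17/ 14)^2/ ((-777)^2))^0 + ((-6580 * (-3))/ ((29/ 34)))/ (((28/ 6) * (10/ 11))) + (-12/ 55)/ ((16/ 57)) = 34805861/ 6380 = 5455.46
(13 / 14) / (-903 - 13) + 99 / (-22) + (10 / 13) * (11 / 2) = -45053 / 166712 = -0.27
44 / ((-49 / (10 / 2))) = -220 / 49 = -4.49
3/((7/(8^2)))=192/7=27.43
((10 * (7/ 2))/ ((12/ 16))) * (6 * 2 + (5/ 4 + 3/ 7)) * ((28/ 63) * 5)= 38300/ 27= 1418.52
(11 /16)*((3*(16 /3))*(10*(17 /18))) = 935 /9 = 103.89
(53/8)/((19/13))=689/152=4.53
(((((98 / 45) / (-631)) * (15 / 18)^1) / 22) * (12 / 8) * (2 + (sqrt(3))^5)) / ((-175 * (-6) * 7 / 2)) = -0.00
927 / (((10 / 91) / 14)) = 590499 / 5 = 118099.80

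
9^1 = 9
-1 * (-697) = 697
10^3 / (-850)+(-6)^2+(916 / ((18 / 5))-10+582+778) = 250808 / 153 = 1639.27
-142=-142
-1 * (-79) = 79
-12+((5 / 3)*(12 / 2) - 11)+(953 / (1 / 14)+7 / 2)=26665 / 2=13332.50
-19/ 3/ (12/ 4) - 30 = -289/ 9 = -32.11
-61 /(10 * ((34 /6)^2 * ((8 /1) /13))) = -7137 /23120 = -0.31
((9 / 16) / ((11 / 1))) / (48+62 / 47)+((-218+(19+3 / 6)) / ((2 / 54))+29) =-2174673001 / 407968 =-5330.50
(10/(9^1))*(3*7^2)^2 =24010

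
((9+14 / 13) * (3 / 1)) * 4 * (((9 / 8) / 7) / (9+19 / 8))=14148 / 8281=1.71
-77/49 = -11/7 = -1.57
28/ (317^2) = 28/ 100489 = 0.00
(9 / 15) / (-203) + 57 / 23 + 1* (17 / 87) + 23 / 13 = 4042364 / 910455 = 4.44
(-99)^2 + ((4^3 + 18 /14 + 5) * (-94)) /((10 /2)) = 296787 /35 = 8479.63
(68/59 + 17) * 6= 6426/59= 108.92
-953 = -953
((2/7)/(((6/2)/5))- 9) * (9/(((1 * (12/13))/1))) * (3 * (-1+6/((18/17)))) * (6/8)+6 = -6933/8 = -866.62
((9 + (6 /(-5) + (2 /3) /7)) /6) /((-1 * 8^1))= -0.16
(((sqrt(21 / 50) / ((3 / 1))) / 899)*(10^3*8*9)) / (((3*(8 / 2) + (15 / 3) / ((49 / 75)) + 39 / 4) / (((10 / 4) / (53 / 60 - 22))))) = -3360000*sqrt(42) / 312583199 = -0.07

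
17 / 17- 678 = -677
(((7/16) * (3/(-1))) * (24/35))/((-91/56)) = 36/65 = 0.55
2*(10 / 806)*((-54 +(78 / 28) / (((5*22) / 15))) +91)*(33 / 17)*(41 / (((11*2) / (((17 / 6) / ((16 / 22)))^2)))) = 50.93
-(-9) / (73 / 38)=342 / 73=4.68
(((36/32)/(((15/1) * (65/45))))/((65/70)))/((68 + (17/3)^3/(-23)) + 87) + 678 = 209323098249/308735960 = 678.00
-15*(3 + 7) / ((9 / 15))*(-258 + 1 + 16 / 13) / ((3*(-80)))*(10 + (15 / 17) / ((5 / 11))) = -16874375 / 5304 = -3181.44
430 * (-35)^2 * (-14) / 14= -526750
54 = 54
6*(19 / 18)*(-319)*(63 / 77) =-1653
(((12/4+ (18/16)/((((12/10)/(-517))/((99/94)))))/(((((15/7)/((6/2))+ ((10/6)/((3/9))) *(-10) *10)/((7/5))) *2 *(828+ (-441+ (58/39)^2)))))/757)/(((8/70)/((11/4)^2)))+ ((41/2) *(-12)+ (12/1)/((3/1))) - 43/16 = -523248939956816181/2138438954414080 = -244.69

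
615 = 615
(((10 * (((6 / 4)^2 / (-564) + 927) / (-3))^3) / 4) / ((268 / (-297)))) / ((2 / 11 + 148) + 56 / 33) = 614842311441853161315 / 1127385444712448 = 545370.10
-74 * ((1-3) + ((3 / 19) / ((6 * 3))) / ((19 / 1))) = 160247 / 1083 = 147.97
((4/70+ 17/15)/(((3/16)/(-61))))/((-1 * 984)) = 3050/7749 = 0.39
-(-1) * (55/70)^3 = 0.49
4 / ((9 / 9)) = 4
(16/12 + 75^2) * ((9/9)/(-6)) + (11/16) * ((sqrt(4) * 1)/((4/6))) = -134735/144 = -935.66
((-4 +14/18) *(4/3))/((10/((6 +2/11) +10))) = -10324/1485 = -6.95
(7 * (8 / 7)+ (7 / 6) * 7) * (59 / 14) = 5723 / 84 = 68.13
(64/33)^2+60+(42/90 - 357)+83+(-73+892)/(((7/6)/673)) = 2571326261/5445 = 472236.23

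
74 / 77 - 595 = -45741 / 77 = -594.04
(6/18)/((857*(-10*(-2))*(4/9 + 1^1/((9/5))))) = 1/51420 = 0.00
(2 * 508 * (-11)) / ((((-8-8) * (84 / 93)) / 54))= 1169289 / 28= 41760.32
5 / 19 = 0.26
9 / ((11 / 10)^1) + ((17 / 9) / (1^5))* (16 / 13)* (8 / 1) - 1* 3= 30605 / 1287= 23.78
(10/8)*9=45/4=11.25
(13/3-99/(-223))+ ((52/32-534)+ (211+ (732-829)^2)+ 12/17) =9093.11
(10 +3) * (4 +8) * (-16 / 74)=-1248 / 37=-33.73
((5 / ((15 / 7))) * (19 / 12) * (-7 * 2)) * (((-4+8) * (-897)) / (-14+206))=278369 / 288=966.56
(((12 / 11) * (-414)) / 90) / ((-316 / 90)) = 1242 / 869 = 1.43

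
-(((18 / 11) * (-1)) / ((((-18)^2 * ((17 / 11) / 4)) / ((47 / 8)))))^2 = -2209 / 374544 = -0.01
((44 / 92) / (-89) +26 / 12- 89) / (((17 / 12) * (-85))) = 2133106 / 2957915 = 0.72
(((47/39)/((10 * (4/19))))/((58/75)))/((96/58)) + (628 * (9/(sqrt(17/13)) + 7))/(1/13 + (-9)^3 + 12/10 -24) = -183690 * sqrt(221)/415327 -1317329665/243919104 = -11.98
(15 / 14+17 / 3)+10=16.74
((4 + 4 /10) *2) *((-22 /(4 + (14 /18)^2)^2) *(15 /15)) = -6351048 /695645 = -9.13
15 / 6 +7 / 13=79 / 26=3.04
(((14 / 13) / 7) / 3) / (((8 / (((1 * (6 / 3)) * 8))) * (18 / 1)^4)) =1 / 1023516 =0.00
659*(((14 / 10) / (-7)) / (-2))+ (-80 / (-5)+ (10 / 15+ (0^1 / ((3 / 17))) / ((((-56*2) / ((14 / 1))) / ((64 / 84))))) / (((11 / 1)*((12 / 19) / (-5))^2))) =1018097 / 11880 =85.70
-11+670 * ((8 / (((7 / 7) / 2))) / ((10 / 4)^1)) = 4277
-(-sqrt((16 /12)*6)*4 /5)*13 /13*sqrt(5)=8*sqrt(10) /5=5.06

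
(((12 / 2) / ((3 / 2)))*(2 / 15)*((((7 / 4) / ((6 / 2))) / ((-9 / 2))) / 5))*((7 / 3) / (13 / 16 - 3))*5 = 448 / 6075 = 0.07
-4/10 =-2/5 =-0.40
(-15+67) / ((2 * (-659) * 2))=-13 / 659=-0.02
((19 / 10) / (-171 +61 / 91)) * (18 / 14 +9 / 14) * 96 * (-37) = 76.41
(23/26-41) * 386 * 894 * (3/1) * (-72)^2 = -2798758230912/13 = -215289094685.54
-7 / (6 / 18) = -21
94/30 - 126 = -1843/15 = -122.87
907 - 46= 861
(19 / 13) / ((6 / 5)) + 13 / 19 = 2819 / 1482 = 1.90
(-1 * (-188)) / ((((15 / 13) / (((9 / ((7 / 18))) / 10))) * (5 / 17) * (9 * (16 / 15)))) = 93483 / 700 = 133.55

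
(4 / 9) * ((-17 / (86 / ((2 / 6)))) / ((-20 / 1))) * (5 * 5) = 85 / 2322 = 0.04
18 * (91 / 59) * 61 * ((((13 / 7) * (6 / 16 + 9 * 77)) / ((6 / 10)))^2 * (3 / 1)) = 23401163831.07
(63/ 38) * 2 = 63/ 19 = 3.32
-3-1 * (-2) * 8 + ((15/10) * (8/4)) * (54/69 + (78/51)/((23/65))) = 11071/391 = 28.31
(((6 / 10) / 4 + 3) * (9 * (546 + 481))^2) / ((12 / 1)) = 1794094029 / 80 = 22426175.36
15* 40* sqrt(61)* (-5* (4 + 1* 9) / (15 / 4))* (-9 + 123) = -1185600* sqrt(61) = -9259832.02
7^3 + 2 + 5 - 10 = 340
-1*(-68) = 68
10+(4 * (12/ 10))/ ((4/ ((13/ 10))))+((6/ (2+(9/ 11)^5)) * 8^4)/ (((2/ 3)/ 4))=62317.41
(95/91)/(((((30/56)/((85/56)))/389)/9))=1884705/182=10355.52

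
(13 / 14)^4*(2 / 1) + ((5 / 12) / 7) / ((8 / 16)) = 92543 / 57624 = 1.61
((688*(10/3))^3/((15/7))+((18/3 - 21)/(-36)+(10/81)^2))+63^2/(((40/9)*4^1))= 5908787467586881/1049760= 5628703196.53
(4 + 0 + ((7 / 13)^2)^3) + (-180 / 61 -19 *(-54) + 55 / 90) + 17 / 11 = 60002262460945 / 58298199102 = 1029.23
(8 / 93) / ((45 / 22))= 176 / 4185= 0.04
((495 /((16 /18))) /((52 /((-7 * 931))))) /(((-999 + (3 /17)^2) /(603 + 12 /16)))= 2251478985525 /53377792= 42180.07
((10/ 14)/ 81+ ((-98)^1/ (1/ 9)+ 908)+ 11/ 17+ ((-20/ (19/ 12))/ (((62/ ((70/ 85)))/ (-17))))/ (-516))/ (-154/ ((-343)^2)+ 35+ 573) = 7810535368706/ 178188855874443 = 0.04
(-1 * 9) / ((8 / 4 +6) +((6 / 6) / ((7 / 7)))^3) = -1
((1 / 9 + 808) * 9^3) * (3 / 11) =1767339 / 11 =160667.18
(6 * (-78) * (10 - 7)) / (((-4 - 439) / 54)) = 75816 / 443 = 171.14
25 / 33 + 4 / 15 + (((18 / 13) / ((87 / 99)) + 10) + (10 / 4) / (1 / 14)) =2960948 / 62205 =47.60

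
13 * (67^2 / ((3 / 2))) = 116714 / 3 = 38904.67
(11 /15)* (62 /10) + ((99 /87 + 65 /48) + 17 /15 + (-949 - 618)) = -54247211 /34800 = -1558.83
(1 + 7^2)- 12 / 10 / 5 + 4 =1344 / 25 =53.76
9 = 9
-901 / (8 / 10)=-4505 / 4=-1126.25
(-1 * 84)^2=7056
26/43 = 0.60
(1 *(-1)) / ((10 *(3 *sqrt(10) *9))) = -0.00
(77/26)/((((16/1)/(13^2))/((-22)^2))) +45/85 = 2059129/136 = 15140.65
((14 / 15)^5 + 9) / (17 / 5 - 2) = 7372199 / 1063125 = 6.93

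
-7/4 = -1.75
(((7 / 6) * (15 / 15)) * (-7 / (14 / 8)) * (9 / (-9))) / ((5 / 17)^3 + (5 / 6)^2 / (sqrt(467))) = -13876355808 / 45033845 + 4055111592 * sqrt(467) / 225169225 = 81.05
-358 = -358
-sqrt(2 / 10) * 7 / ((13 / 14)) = -98 * sqrt(5) / 65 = -3.37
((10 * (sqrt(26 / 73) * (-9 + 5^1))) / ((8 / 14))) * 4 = -167.10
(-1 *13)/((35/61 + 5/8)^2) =-238144/26325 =-9.05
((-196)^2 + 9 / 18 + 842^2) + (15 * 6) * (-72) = 1481801 / 2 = 740900.50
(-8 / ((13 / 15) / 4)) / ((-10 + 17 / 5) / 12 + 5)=-9600 / 1157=-8.30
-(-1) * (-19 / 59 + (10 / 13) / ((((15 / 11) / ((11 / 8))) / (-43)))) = -309941 / 9204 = -33.67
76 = 76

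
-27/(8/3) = -81/8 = -10.12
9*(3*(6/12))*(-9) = -243/2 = -121.50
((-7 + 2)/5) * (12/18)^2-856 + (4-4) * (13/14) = -856.44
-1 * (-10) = 10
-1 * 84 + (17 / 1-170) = -237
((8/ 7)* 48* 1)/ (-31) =-384/ 217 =-1.77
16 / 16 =1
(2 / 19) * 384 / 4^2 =48 / 19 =2.53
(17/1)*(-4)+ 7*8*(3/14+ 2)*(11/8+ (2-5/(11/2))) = 5231/22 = 237.77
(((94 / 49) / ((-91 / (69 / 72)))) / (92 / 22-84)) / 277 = 11891 / 13013466648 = 0.00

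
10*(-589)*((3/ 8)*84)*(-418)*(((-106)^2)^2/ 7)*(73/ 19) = 5373989463062880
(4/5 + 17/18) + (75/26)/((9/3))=1583/585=2.71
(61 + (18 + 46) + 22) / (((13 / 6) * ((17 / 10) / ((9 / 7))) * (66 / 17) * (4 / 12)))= 5670 / 143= 39.65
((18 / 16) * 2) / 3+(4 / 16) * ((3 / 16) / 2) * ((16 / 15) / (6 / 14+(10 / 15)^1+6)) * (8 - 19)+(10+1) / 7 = 95233 / 41720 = 2.28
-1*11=-11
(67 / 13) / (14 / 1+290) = 67 / 3952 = 0.02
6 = 6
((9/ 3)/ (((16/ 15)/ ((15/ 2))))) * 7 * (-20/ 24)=-7875/ 64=-123.05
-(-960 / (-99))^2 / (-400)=256 / 1089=0.24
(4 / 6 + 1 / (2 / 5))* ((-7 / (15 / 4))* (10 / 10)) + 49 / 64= -14819 / 2880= -5.15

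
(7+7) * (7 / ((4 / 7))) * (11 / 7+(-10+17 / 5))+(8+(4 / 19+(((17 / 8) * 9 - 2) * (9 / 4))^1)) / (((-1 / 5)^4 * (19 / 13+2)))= 69103037 / 9120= 7577.09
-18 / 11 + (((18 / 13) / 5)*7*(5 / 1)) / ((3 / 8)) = 24.21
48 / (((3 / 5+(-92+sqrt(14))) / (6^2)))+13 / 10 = -36774313 / 2084990 - 43200 * sqrt(14) / 208499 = -18.41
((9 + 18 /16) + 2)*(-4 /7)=-97 /14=-6.93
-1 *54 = -54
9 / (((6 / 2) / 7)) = 21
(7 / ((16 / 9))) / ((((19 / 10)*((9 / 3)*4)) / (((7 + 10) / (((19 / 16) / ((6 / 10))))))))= 1071 / 722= 1.48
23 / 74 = 0.31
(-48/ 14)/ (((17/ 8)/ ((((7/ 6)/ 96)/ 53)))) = -1/ 2703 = -0.00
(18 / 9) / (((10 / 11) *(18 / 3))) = 11 / 30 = 0.37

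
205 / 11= 18.64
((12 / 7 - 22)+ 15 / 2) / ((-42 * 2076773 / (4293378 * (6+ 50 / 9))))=740051156 / 101761877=7.27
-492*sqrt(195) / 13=-528.49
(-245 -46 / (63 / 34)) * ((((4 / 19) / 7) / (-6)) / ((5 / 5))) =1.35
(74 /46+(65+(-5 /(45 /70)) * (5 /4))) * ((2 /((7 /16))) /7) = 376816 /10143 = 37.15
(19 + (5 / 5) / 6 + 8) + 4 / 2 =175 / 6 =29.17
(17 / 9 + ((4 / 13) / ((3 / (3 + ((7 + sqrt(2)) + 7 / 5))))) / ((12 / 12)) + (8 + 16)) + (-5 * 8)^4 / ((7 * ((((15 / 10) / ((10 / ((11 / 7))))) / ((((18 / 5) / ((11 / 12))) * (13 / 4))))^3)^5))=4 * sqrt(2) / 39 + 376622379283084658378324735744661377913437535535091450042641316029 / 10207900327298548281356900195973585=36895185807790427503952390000000.00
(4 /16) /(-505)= -1 /2020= -0.00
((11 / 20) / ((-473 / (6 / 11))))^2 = 9 / 22372900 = 0.00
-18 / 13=-1.38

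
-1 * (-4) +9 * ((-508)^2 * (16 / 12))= 3096772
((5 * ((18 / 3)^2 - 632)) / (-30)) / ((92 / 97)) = 14453 / 138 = 104.73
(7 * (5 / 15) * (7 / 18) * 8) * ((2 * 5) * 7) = 13720 / 27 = 508.15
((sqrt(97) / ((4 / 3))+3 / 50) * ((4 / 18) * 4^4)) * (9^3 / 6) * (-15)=-77760 * sqrt(97)- 31104 / 5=-772067.98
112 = 112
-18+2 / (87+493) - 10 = -8119 / 290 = -28.00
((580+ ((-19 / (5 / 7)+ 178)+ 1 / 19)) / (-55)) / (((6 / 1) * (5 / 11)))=-34744 / 7125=-4.88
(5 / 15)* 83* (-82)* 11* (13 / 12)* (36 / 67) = -973258 / 67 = -14526.24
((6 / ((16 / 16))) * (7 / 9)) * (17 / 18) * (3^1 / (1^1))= 13.22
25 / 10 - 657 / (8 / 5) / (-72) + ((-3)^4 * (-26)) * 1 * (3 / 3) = -134259 / 64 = -2097.80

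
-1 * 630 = -630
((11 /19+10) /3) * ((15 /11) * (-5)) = -5025 /209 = -24.04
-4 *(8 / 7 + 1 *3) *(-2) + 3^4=799 / 7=114.14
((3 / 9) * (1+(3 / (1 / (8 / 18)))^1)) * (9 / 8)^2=63 / 64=0.98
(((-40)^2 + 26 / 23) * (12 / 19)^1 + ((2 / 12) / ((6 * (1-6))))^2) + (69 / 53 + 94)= 830367408361 / 750416400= 1106.54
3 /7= 0.43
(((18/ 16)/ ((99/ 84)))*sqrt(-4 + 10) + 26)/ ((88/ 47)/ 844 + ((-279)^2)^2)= 208257*sqrt(6)/ 1321964543761378 + 257842/ 60089297443699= 0.00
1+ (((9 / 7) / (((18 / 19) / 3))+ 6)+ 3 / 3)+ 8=281 / 14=20.07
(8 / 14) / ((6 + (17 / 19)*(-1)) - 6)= -76 / 119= -0.64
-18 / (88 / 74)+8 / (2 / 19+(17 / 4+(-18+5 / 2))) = -26857 / 1694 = -15.85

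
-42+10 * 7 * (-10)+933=191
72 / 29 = 2.48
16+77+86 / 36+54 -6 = 2581 / 18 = 143.39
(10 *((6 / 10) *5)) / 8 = 15 / 4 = 3.75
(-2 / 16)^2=1 / 64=0.02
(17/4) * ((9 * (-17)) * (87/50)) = -226287/200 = -1131.44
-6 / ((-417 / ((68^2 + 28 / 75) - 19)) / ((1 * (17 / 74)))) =15.22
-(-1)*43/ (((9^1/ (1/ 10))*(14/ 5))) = 43/ 252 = 0.17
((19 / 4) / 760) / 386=1 / 61760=0.00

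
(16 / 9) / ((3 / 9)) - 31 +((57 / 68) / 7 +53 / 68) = -8842 / 357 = -24.77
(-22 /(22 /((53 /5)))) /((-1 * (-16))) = -53 /80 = -0.66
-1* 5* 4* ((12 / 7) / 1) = -34.29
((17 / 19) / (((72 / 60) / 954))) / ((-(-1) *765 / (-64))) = -3392 / 57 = -59.51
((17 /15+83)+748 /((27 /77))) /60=149669 /4050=36.96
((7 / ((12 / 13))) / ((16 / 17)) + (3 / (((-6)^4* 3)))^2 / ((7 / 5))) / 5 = 94732097 / 58786560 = 1.61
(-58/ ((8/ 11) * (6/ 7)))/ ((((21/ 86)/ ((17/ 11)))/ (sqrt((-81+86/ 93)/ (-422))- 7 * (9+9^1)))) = 148393/ 2- 21199 * sqrt(292264962)/ 1412856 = 73939.99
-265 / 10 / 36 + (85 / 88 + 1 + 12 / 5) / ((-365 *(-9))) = -59003 / 80300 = -0.73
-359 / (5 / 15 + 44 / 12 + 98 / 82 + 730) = -14719 / 30143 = -0.49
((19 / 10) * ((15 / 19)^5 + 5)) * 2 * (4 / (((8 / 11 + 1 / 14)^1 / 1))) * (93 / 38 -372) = -37321.45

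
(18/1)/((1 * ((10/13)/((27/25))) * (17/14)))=44226/2125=20.81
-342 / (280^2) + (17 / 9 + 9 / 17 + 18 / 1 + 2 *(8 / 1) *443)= 42633423437 / 5997600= 7108.41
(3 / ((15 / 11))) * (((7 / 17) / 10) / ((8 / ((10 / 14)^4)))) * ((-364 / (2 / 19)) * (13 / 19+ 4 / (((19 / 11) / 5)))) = -832975 / 6664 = -125.00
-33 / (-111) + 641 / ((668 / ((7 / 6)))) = 210107 / 148296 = 1.42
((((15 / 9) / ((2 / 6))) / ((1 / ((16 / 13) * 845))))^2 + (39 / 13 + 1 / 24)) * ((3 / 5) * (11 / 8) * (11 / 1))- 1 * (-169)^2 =78515029313 / 320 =245359466.60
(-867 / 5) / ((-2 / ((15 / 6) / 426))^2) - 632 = -611696549 / 967872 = -632.00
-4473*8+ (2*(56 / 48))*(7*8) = -106960 / 3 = -35653.33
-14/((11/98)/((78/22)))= -53508/121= -442.21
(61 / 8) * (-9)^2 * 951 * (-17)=-79881147 / 8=-9985143.38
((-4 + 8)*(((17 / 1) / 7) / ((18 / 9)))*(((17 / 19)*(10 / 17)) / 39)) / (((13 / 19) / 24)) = 2720 / 1183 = 2.30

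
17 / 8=2.12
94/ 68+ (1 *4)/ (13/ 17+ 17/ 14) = 54505/ 16014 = 3.40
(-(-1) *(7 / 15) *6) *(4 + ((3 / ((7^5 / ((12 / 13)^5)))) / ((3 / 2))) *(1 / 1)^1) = 49923566936 / 4457372465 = 11.20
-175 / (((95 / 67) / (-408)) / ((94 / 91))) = 12847920 / 247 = 52015.87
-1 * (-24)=24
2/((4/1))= 1/2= 0.50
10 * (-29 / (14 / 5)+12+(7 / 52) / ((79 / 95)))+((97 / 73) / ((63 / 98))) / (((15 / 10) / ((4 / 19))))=9873656357 / 538441722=18.34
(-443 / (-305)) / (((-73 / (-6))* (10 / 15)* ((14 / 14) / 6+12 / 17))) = 406674 / 1981585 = 0.21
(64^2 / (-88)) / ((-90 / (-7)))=-1792 / 495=-3.62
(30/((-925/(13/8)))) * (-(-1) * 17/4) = -663/2960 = -0.22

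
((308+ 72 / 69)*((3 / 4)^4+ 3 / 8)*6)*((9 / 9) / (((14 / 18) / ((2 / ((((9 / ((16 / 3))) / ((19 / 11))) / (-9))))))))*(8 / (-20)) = 107568918 / 8855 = 12147.82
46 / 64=23 / 32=0.72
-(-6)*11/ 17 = 66/ 17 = 3.88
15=15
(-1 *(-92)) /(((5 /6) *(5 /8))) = 4416 /25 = 176.64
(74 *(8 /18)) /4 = 74 /9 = 8.22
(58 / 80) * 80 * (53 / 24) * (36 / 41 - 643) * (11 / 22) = -40464599 / 984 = -41122.56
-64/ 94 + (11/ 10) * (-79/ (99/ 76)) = -142534/ 2115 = -67.39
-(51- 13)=-38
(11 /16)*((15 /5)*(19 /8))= 627 /128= 4.90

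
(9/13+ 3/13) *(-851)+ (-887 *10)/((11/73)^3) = -44871142442/17303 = -2593257.96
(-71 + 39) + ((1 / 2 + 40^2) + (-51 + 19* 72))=2885.50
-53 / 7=-7.57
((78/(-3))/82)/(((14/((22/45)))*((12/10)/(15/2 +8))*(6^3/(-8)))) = 0.01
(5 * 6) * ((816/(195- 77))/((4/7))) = 21420/59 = 363.05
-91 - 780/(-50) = -377/5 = -75.40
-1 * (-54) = 54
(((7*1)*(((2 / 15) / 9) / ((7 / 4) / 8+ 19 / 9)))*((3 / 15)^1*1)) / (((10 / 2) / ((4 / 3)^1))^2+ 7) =7168 / 16959525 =0.00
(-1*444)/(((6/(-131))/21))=203574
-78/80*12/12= -39/40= -0.98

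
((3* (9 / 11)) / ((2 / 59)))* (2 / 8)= 1593 / 88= 18.10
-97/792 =-0.12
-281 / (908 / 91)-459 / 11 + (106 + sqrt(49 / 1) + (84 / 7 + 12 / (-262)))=72048629 / 1308428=55.07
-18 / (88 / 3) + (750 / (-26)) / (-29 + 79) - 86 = -49873 / 572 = -87.19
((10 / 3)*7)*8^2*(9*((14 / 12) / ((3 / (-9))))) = -47040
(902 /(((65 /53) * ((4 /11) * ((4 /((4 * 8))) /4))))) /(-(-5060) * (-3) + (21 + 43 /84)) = -353381952 /82765345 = -4.27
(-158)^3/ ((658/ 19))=-37470964/ 329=-113893.51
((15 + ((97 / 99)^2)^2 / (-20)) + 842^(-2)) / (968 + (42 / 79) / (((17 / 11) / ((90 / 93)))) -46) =26499505378094295209 / 1634445297096569019315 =0.02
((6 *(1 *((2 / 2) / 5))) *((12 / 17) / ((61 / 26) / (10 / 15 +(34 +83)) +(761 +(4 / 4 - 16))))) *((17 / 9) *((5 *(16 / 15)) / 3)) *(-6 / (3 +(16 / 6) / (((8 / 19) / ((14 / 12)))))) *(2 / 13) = -2168832 / 6401917885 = -0.00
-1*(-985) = 985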